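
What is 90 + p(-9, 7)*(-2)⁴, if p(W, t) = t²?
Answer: 874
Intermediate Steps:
90 + p(-9, 7)*(-2)⁴ = 90 + 7²*(-2)⁴ = 90 + 49*16 = 90 + 784 = 874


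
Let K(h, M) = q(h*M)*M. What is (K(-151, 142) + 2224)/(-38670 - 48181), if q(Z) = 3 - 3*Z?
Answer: -9136942/86851 ≈ -105.20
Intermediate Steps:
K(h, M) = M*(3 - 3*M*h) (K(h, M) = (3 - 3*h*M)*M = (3 - 3*M*h)*M = M*(3 - 3*M*h))
(K(-151, 142) + 2224)/(-38670 - 48181) = (3*142*(1 - 1*142*(-151)) + 2224)/(-38670 - 48181) = (3*142*(1 + 21442) + 2224)/(-86851) = (3*142*21443 + 2224)*(-1/86851) = (9134718 + 2224)*(-1/86851) = 9136942*(-1/86851) = -9136942/86851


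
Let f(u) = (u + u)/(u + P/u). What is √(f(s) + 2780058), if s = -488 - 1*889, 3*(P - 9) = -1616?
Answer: √22476556787089333071/2843399 ≈ 1667.4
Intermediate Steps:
P = -1589/3 (P = 9 + (⅓)*(-1616) = 9 - 1616/3 = -1589/3 ≈ -529.67)
s = -1377 (s = -488 - 889 = -1377)
f(u) = 2*u/(u - 1589/(3*u)) (f(u) = (u + u)/(u - 1589/(3*u)) = (2*u)/(u - 1589/(3*u)) = 2*u/(u - 1589/(3*u)))
√(f(s) + 2780058) = √(6*(-1377)²/(-1589 + 3*(-1377)²) + 2780058) = √(6*1896129/(-1589 + 3*1896129) + 2780058) = √(6*1896129/(-1589 + 5688387) + 2780058) = √(6*1896129/5686798 + 2780058) = √(6*1896129*(1/5686798) + 2780058) = √(5688387/2843399 + 2780058) = √(7904819825529/2843399) = √22476556787089333071/2843399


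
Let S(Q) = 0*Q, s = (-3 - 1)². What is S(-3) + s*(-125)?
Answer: -2000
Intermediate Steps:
s = 16 (s = (-4)² = 16)
S(Q) = 0
S(-3) + s*(-125) = 0 + 16*(-125) = 0 - 2000 = -2000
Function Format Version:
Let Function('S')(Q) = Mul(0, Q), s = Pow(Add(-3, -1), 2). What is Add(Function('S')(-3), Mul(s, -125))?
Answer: -2000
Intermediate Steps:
s = 16 (s = Pow(-4, 2) = 16)
Function('S')(Q) = 0
Add(Function('S')(-3), Mul(s, -125)) = Add(0, Mul(16, -125)) = Add(0, -2000) = -2000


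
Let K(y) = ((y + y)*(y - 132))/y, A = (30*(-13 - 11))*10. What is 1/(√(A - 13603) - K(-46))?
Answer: 356/147539 - I*√20803/147539 ≈ 0.0024129 - 0.00097759*I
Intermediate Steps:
A = -7200 (A = (30*(-24))*10 = -720*10 = -7200)
K(y) = -264 + 2*y (K(y) = ((2*y)*(-132 + y))/y = (2*y*(-132 + y))/y = -264 + 2*y)
1/(√(A - 13603) - K(-46)) = 1/(√(-7200 - 13603) - (-264 + 2*(-46))) = 1/(√(-20803) - (-264 - 92)) = 1/(I*√20803 - 1*(-356)) = 1/(I*√20803 + 356) = 1/(356 + I*√20803)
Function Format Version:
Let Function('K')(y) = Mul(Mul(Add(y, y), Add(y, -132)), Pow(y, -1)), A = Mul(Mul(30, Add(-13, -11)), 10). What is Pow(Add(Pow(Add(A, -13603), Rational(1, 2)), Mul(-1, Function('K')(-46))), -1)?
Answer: Add(Rational(356, 147539), Mul(Rational(-1, 147539), I, Pow(20803, Rational(1, 2)))) ≈ Add(0.0024129, Mul(-0.00097759, I))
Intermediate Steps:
A = -7200 (A = Mul(Mul(30, -24), 10) = Mul(-720, 10) = -7200)
Function('K')(y) = Add(-264, Mul(2, y)) (Function('K')(y) = Mul(Mul(Mul(2, y), Add(-132, y)), Pow(y, -1)) = Mul(Mul(2, y, Add(-132, y)), Pow(y, -1)) = Add(-264, Mul(2, y)))
Pow(Add(Pow(Add(A, -13603), Rational(1, 2)), Mul(-1, Function('K')(-46))), -1) = Pow(Add(Pow(Add(-7200, -13603), Rational(1, 2)), Mul(-1, Add(-264, Mul(2, -46)))), -1) = Pow(Add(Pow(-20803, Rational(1, 2)), Mul(-1, Add(-264, -92))), -1) = Pow(Add(Mul(I, Pow(20803, Rational(1, 2))), Mul(-1, -356)), -1) = Pow(Add(Mul(I, Pow(20803, Rational(1, 2))), 356), -1) = Pow(Add(356, Mul(I, Pow(20803, Rational(1, 2)))), -1)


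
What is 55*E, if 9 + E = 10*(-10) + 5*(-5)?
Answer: -7370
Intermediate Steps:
E = -134 (E = -9 + (10*(-10) + 5*(-5)) = -9 + (-100 - 25) = -9 - 125 = -134)
55*E = 55*(-134) = -7370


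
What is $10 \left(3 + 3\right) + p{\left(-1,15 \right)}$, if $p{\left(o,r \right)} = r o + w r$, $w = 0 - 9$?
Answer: $-90$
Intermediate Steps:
$w = -9$ ($w = 0 - 9 = -9$)
$p{\left(o,r \right)} = - 9 r + o r$ ($p{\left(o,r \right)} = r o - 9 r = o r - 9 r = - 9 r + o r$)
$10 \left(3 + 3\right) + p{\left(-1,15 \right)} = 10 \left(3 + 3\right) + 15 \left(-9 - 1\right) = 10 \cdot 6 + 15 \left(-10\right) = 60 - 150 = -90$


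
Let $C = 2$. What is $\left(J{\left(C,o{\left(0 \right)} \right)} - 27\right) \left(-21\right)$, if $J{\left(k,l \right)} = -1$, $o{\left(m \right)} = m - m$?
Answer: $588$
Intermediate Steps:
$o{\left(m \right)} = 0$
$\left(J{\left(C,o{\left(0 \right)} \right)} - 27\right) \left(-21\right) = \left(-1 - 27\right) \left(-21\right) = \left(-28\right) \left(-21\right) = 588$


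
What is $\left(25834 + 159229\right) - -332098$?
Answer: $517161$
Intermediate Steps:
$\left(25834 + 159229\right) - -332098 = 185063 + 332098 = 517161$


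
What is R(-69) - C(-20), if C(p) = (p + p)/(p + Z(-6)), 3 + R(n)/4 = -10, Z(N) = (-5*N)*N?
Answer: -261/5 ≈ -52.200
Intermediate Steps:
Z(N) = -5*N²
R(n) = -52 (R(n) = -12 + 4*(-10) = -12 - 40 = -52)
C(p) = 2*p/(-180 + p) (C(p) = (p + p)/(p - 5*(-6)²) = (2*p)/(p - 5*36) = (2*p)/(p - 180) = (2*p)/(-180 + p) = 2*p/(-180 + p))
R(-69) - C(-20) = -52 - 2*(-20)/(-180 - 20) = -52 - 2*(-20)/(-200) = -52 - 2*(-20)*(-1)/200 = -52 - 1*⅕ = -52 - ⅕ = -261/5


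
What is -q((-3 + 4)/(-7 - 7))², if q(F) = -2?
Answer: -4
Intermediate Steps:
-q((-3 + 4)/(-7 - 7))² = -1*(-2)² = -1*4 = -4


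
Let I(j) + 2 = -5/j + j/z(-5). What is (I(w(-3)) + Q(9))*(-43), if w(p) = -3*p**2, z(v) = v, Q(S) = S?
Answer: -73057/135 ≈ -541.16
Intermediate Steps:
I(j) = -2 - 5/j - j/5 (I(j) = -2 + (-5/j + j/(-5)) = -2 + (-5/j + j*(-1/5)) = -2 + (-5/j - j/5) = -2 - 5/j - j/5)
(I(w(-3)) + Q(9))*(-43) = ((-2 - 5/((-3*(-3)**2)) - (-3)*(-3)**2/5) + 9)*(-43) = ((-2 - 5/((-3*9)) - (-3)*9/5) + 9)*(-43) = ((-2 - 5/(-27) - 1/5*(-27)) + 9)*(-43) = ((-2 - 5*(-1/27) + 27/5) + 9)*(-43) = ((-2 + 5/27 + 27/5) + 9)*(-43) = (484/135 + 9)*(-43) = (1699/135)*(-43) = -73057/135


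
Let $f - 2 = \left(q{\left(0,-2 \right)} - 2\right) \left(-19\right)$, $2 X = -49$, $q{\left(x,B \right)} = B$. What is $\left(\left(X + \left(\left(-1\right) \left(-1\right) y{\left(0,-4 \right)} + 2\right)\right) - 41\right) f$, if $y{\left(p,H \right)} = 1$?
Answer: $-4875$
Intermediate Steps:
$X = - \frac{49}{2}$ ($X = \frac{1}{2} \left(-49\right) = - \frac{49}{2} \approx -24.5$)
$f = 78$ ($f = 2 + \left(-2 - 2\right) \left(-19\right) = 2 - -76 = 2 + 76 = 78$)
$\left(\left(X + \left(\left(-1\right) \left(-1\right) y{\left(0,-4 \right)} + 2\right)\right) - 41\right) f = \left(\left(- \frac{49}{2} + \left(\left(-1\right) \left(-1\right) 1 + 2\right)\right) - 41\right) 78 = \left(\left(- \frac{49}{2} + \left(1 \cdot 1 + 2\right)\right) - 41\right) 78 = \left(\left(- \frac{49}{2} + \left(1 + 2\right)\right) - 41\right) 78 = \left(\left(- \frac{49}{2} + 3\right) - 41\right) 78 = \left(- \frac{43}{2} - 41\right) 78 = \left(- \frac{125}{2}\right) 78 = -4875$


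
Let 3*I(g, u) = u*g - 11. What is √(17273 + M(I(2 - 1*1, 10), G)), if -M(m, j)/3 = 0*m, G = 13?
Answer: √17273 ≈ 131.43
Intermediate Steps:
I(g, u) = -11/3 + g*u/3 (I(g, u) = (u*g - 11)/3 = (g*u - 11)/3 = (-11 + g*u)/3 = -11/3 + g*u/3)
M(m, j) = 0 (M(m, j) = -0*m = -3*0 = 0)
√(17273 + M(I(2 - 1*1, 10), G)) = √(17273 + 0) = √17273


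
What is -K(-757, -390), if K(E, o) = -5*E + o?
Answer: -3395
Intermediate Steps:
K(E, o) = o - 5*E
-K(-757, -390) = -(-390 - 5*(-757)) = -(-390 + 3785) = -1*3395 = -3395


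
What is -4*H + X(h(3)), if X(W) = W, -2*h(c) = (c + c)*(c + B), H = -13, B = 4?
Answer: 31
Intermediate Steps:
h(c) = -c*(4 + c) (h(c) = -(c + c)*(c + 4)/2 = -2*c*(4 + c)/2 = -c*(4 + c))
-4*H + X(h(3)) = -4*(-13) - 1*3*(4 + 3) = 52 - 1*3*7 = 52 - 21 = 31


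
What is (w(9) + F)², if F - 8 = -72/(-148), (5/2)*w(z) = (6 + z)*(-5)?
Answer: 633616/1369 ≈ 462.83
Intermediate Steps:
w(z) = -12 - 2*z (w(z) = 2*((6 + z)*(-5))/5 = 2*(-30 - 5*z)/5 = -12 - 2*z)
F = 314/37 (F = 8 - 72/(-148) = 8 - 72*(-1/148) = 8 + 18/37 = 314/37 ≈ 8.4865)
(w(9) + F)² = ((-12 - 2*9) + 314/37)² = ((-12 - 18) + 314/37)² = (-30 + 314/37)² = (-796/37)² = 633616/1369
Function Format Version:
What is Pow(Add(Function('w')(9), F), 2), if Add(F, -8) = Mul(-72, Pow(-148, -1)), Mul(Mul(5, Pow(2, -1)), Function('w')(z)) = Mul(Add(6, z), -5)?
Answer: Rational(633616, 1369) ≈ 462.83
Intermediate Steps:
Function('w')(z) = Add(-12, Mul(-2, z)) (Function('w')(z) = Mul(Rational(2, 5), Mul(Add(6, z), -5)) = Mul(Rational(2, 5), Add(-30, Mul(-5, z))) = Add(-12, Mul(-2, z)))
F = Rational(314, 37) (F = Add(8, Mul(-72, Pow(-148, -1))) = Add(8, Mul(-72, Rational(-1, 148))) = Add(8, Rational(18, 37)) = Rational(314, 37) ≈ 8.4865)
Pow(Add(Function('w')(9), F), 2) = Pow(Add(Add(-12, Mul(-2, 9)), Rational(314, 37)), 2) = Pow(Add(Add(-12, -18), Rational(314, 37)), 2) = Pow(Add(-30, Rational(314, 37)), 2) = Pow(Rational(-796, 37), 2) = Rational(633616, 1369)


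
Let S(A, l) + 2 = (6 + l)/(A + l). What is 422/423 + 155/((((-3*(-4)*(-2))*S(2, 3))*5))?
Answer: 25231/3384 ≈ 7.4560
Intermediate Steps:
S(A, l) = -2 + (6 + l)/(A + l)
422/423 + 155/((((-3*(-4)*(-2))*S(2, 3))*5)) = 422/423 + 155/((((-3*(-4)*(-2))*((6 - 1*3 - 2*2)/(2 + 3)))*5)) = 422*(1/423) + 155/((((12*(-2))*((6 - 3 - 4)/5))*5)) = 422/423 + 155/((-24*(-1)/5*5)) = 422/423 + 155/((-24*(-1/5)*5)) = 422/423 + 155/(((24/5)*5)) = 422/423 + 155/24 = 25231/3384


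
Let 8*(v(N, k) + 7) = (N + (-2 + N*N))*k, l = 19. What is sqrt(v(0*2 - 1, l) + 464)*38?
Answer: 57*sqrt(201) ≈ 808.11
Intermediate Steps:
v(N, k) = -7 + k*(-2 + N + N**2)/8 (v(N, k) = -7 + ((N + (-2 + N*N))*k)/8 = -7 + ((N + (-2 + N**2))*k)/8 = -7 + ((-2 + N + N**2)*k)/8 = -7 + (k*(-2 + N + N**2))/8 = -7 + k*(-2 + N + N**2)/8)
sqrt(v(0*2 - 1, l) + 464)*38 = sqrt((-7 - 1/4*19 + (1/8)*(0*2 - 1)*19 + (1/8)*19*(0*2 - 1)**2) + 464)*38 = sqrt((-7 - 19/4 + (1/8)*(0 - 1)*19 + (1/8)*19*(0 - 1)**2) + 464)*38 = sqrt((-7 - 19/4 + (1/8)*(-1)*19 + (1/8)*19*(-1)**2) + 464)*38 = sqrt((-7 - 19/4 - 19/8 + (1/8)*19*1) + 464)*38 = sqrt((-7 - 19/4 - 19/8 + 19/8) + 464)*38 = sqrt(-47/4 + 464)*38 = sqrt(1809/4)*38 = (3*sqrt(201)/2)*38 = 57*sqrt(201)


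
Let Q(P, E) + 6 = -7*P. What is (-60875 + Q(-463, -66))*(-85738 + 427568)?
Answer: -19703081200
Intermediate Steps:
Q(P, E) = -6 - 7*P
(-60875 + Q(-463, -66))*(-85738 + 427568) = (-60875 + (-6 - 7*(-463)))*(-85738 + 427568) = (-60875 + (-6 + 3241))*341830 = (-60875 + 3235)*341830 = -57640*341830 = -19703081200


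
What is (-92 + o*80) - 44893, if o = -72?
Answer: -50745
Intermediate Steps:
(-92 + o*80) - 44893 = (-92 - 72*80) - 44893 = (-92 - 5760) - 44893 = -5852 - 44893 = -50745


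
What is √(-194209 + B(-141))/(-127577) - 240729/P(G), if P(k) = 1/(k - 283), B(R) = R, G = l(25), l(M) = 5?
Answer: 66922662 - 65*I*√46/127577 ≈ 6.6923e+7 - 0.0034556*I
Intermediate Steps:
G = 5
P(k) = 1/(-283 + k)
√(-194209 + B(-141))/(-127577) - 240729/P(G) = √(-194209 - 141)/(-127577) - 240729/(1/(-283 + 5)) = √(-194350)*(-1/127577) - 240729/(1/(-278)) = (65*I*√46)*(-1/127577) - 240729/(-1/278) = -65*I*√46/127577 - 240729*(-278) = -65*I*√46/127577 + 66922662 = 66922662 - 65*I*√46/127577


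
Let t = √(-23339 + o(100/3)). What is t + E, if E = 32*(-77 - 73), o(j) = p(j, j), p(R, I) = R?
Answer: -4800 + I*√209751/3 ≈ -4800.0 + 152.66*I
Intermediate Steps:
o(j) = j
t = I*√209751/3 (t = √(-23339 + 100/3) = √(-69917/3) = I*√209751/3 ≈ 152.66*I)
E = -4800 (E = 32*(-150) = -4800)
t + E = I*√209751/3 - 4800 = -4800 + I*√209751/3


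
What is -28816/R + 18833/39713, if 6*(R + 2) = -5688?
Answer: 581130579/18863675 ≈ 30.807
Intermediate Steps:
R = -950 (R = -2 + (⅙)*(-5688) = -2 - 948 = -950)
-28816/R + 18833/39713 = -28816/(-950) + 18833/39713 = -28816*(-1/950) + 18833*(1/39713) = 14408/475 + 18833/39713 = 581130579/18863675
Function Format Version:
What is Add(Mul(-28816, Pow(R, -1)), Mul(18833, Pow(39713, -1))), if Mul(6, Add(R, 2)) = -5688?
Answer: Rational(581130579, 18863675) ≈ 30.807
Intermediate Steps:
R = -950 (R = Add(-2, Mul(Rational(1, 6), -5688)) = Add(-2, -948) = -950)
Add(Mul(-28816, Pow(R, -1)), Mul(18833, Pow(39713, -1))) = Add(Mul(-28816, Pow(-950, -1)), Mul(18833, Pow(39713, -1))) = Add(Mul(-28816, Rational(-1, 950)), Mul(18833, Rational(1, 39713))) = Add(Rational(14408, 475), Rational(18833, 39713)) = Rational(581130579, 18863675)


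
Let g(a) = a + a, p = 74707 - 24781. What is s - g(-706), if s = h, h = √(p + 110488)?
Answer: 1412 + √160414 ≈ 1812.5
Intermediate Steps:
p = 49926
h = √160414 (h = √(49926 + 110488) = √160414 ≈ 400.52)
s = √160414 ≈ 400.52
g(a) = 2*a
s - g(-706) = √160414 - 2*(-706) = √160414 - 1*(-1412) = √160414 + 1412 = 1412 + √160414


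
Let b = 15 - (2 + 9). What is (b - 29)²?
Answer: 625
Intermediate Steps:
b = 4 (b = 15 - 1*11 = 15 - 11 = 4)
(b - 29)² = (4 - 29)² = (-25)² = 625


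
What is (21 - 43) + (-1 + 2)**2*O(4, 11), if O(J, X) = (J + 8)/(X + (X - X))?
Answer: -230/11 ≈ -20.909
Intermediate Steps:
O(J, X) = (8 + J)/X (O(J, X) = (8 + J)/(X + 0) = (8 + J)/X)
(21 - 43) + (-1 + 2)**2*O(4, 11) = (21 - 43) + (-1 + 2)**2*((8 + 4)/11) = -22 + 1**2*((1/11)*12) = -22 + 1*(12/11) = -22 + 12/11 = -230/11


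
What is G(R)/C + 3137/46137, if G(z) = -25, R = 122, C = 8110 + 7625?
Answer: 3213818/48397713 ≈ 0.066404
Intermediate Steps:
C = 15735
G(R)/C + 3137/46137 = -25/15735 + 3137/46137 = -25*1/15735 + 3137*(1/46137) = -5/3147 + 3137/46137 = 3213818/48397713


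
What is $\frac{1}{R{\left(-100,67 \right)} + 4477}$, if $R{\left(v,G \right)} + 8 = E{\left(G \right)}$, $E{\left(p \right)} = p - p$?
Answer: $\frac{1}{4469} \approx 0.00022376$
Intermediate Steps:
$E{\left(p \right)} = 0$
$R{\left(v,G \right)} = -8$ ($R{\left(v,G \right)} = -8 + 0 = -8$)
$\frac{1}{R{\left(-100,67 \right)} + 4477} = \frac{1}{-8 + 4477} = \frac{1}{4469}$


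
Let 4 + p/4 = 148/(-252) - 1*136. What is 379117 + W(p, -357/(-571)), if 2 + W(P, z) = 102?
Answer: 379217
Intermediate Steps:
p = -35428/63 (p = -16 + 4*(148/(-252) - 1*136) = -16 + 4*(148*(-1/252) - 136) = -16 + 4*(-37/63 - 136) = -16 + 4*(-8605/63) = -16 - 34420/63 = -35428/63 ≈ -562.35)
W(P, z) = 100 (W(P, z) = -2 + 102 = 100)
379117 + W(p, -357/(-571)) = 379117 + 100 = 379217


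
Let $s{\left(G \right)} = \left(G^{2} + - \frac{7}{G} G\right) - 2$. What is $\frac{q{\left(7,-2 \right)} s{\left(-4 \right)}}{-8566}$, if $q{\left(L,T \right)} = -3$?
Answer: $\frac{21}{8566} \approx 0.0024516$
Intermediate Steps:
$s{\left(G \right)} = -9 + G^{2}$ ($s{\left(G \right)} = \left(G^{2} - 7\right) - 2 = \left(-7 + G^{2}\right) - 2 = -9 + G^{2}$)
$\frac{q{\left(7,-2 \right)} s{\left(-4 \right)}}{-8566} = \frac{\left(-3\right) \left(-9 + \left(-4\right)^{2}\right)}{-8566} = - 3 \left(-9 + 16\right) \left(- \frac{1}{8566}\right) = \left(-3\right) 7 \left(- \frac{1}{8566}\right) = \left(-21\right) \left(- \frac{1}{8566}\right) = \frac{21}{8566}$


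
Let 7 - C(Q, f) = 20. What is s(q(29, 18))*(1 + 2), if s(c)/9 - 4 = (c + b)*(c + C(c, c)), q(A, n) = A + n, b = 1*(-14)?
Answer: 30402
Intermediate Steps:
b = -14
C(Q, f) = -13 (C(Q, f) = 7 - 1*20 = 7 - 20 = -13)
s(c) = 36 + 9*(-14 + c)*(-13 + c) (s(c) = 36 + 9*((c - 14)*(c - 13)) = 36 + 9*((-14 + c)*(-13 + c)) = 36 + 9*(-14 + c)*(-13 + c))
s(q(29, 18))*(1 + 2) = (1674 - 243*(29 + 18) + 9*(29 + 18)²)*(1 + 2) = (1674 - 243*47 + 9*47²)*3 = (1674 - 11421 + 9*2209)*3 = (1674 - 11421 + 19881)*3 = 10134*3 = 30402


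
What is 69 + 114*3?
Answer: 411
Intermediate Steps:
69 + 114*3 = 69 + 342 = 411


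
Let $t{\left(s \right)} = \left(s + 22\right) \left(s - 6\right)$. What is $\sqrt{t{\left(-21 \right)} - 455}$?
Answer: $i \sqrt{482} \approx 21.954 i$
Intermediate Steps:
$t{\left(s \right)} = \left(-6 + s\right) \left(22 + s\right)$ ($t{\left(s \right)} = \left(22 + s\right) \left(-6 + s\right) = \left(-6 + s\right) \left(22 + s\right)$)
$\sqrt{t{\left(-21 \right)} - 455} = \sqrt{\left(-132 + \left(-21\right)^{2} + 16 \left(-21\right)\right) - 455} = \sqrt{\left(-132 + 441 - 336\right) - 455} = \sqrt{-27 - 455} = \sqrt{-482} = i \sqrt{482}$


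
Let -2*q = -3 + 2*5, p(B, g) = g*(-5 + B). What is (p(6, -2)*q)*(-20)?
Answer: -140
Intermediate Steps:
q = -7/2 (q = -(-3 + 2*5)/2 = -(-3 + 10)/2 = -½*7 = -7/2 ≈ -3.5000)
(p(6, -2)*q)*(-20) = (-2*(-5 + 6)*(-7/2))*(-20) = (-2*1*(-7/2))*(-20) = -2*(-7/2)*(-20) = 7*(-20) = -140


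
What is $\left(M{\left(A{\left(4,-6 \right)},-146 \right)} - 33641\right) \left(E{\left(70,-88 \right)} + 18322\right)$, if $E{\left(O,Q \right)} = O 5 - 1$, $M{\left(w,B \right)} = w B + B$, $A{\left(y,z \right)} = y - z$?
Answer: $-658096737$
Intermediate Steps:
$M{\left(w,B \right)} = B + B w$ ($M{\left(w,B \right)} = B w + B = B + B w$)
$E{\left(O,Q \right)} = -1 + 5 O$ ($E{\left(O,Q \right)} = 5 O - 1 = -1 + 5 O$)
$\left(M{\left(A{\left(4,-6 \right)},-146 \right)} - 33641\right) \left(E{\left(70,-88 \right)} + 18322\right) = \left(- 146 \left(1 + \left(4 - -6\right)\right) - 33641\right) \left(\left(-1 + 5 \cdot 70\right) + 18322\right) = \left(- 146 \left(1 + \left(4 + 6\right)\right) - 33641\right) \left(\left(-1 + 350\right) + 18322\right) = \left(- 146 \left(1 + 10\right) - 33641\right) \left(349 + 18322\right) = \left(\left(-146\right) 11 - 33641\right) 18671 = \left(-1606 - 33641\right) 18671 = \left(-35247\right) 18671 = -658096737$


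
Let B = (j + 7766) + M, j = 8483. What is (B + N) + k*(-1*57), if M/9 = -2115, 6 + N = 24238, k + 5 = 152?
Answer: 13067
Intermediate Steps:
k = 147 (k = -5 + 152 = 147)
N = 24232 (N = -6 + 24238 = 24232)
M = -19035 (M = 9*(-2115) = -19035)
B = -2786 (B = (8483 + 7766) - 19035 = 16249 - 19035 = -2786)
(B + N) + k*(-1*57) = (-2786 + 24232) + 147*(-1*57) = 21446 + 147*(-57) = 21446 - 8379 = 13067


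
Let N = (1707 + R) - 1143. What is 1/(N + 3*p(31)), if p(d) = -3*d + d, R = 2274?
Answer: 1/2652 ≈ 0.00037707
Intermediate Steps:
p(d) = -2*d
N = 2838 (N = (1707 + 2274) - 1143 = 3981 - 1143 = 2838)
1/(N + 3*p(31)) = 1/(2838 + 3*(-2*31)) = 1/(2838 + 3*(-62)) = 1/(2838 - 186) = 1/2652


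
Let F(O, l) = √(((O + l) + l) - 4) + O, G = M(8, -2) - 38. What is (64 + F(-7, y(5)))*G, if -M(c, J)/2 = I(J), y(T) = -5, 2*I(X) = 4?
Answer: -2394 - 42*I*√21 ≈ -2394.0 - 192.47*I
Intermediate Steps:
I(X) = 2 (I(X) = (½)*4 = 2)
M(c, J) = -4 (M(c, J) = -2*2 = -4)
G = -42 (G = -4 - 38 = -42)
F(O, l) = O + √(-4 + O + 2*l) (F(O, l) = √((O + 2*l) - 4) + O = √(-4 + O + 2*l) + O = O + √(-4 + O + 2*l))
(64 + F(-7, y(5)))*G = (64 + (-7 + √(-4 - 7 + 2*(-5))))*(-42) = (64 + (-7 + √(-4 - 7 - 10)))*(-42) = (64 + (-7 + √(-21)))*(-42) = (64 + (-7 + I*√21))*(-42) = (57 + I*√21)*(-42) = -2394 - 42*I*√21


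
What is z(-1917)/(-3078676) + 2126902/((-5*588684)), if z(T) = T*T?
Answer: -4341195980533/2265459127980 ≈ -1.9163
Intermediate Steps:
z(T) = T**2
z(-1917)/(-3078676) + 2126902/((-5*588684)) = (-1917)**2/(-3078676) + 2126902/((-5*588684)) = 3674889*(-1/3078676) + 2126902/(-2943420) = -3674889/3078676 + 2126902*(-1/2943420) = -3674889/3078676 - 1063451/1471710 = -4341195980533/2265459127980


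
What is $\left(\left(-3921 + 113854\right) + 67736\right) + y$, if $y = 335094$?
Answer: $512763$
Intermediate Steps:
$\left(\left(-3921 + 113854\right) + 67736\right) + y = \left(\left(-3921 + 113854\right) + 67736\right) + 335094 = \left(109933 + 67736\right) + 335094 = 177669 + 335094 = 512763$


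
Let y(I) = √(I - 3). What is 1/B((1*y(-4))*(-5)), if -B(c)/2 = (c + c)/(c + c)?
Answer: -½ ≈ -0.50000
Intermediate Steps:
y(I) = √(-3 + I)
B(c) = -2 (B(c) = -2*(c + c)/(c + c) = -2*2*c/(2*c) = -2*2*c*1/(2*c) = -2*1 = -2)
1/B((1*y(-4))*(-5)) = 1/(-2) = -½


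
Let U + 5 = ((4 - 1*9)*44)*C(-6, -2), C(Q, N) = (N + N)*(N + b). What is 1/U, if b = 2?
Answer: -⅕ ≈ -0.20000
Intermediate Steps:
C(Q, N) = 2*N*(2 + N) (C(Q, N) = (N + N)*(N + 2) = (2*N)*(2 + N) = 2*N*(2 + N))
U = -5 (U = -5 + ((4 - 1*9)*44)*(2*(-2)*(2 - 2)) = -5 + ((4 - 9)*44)*(2*(-2)*0) = -5 - 5*44*0 = -5 - 220*0 = -5 + 0 = -5)
1/U = 1/(-5) = -⅕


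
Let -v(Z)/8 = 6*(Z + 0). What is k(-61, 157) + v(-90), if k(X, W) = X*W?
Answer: -5257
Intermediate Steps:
k(X, W) = W*X
v(Z) = -48*Z (v(Z) = -48*(Z + 0) = -48*Z)
k(-61, 157) + v(-90) = 157*(-61) - 48*(-90) = -9577 + 4320 = -5257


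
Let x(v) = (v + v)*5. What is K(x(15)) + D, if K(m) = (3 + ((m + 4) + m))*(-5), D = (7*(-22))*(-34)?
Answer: 3701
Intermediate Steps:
x(v) = 10*v (x(v) = (2*v)*5 = 10*v)
D = 5236 (D = -154*(-34) = 5236)
K(m) = -35 - 10*m (K(m) = (3 + ((4 + m) + m))*(-5) = (3 + (4 + 2*m))*(-5) = (7 + 2*m)*(-5) = -35 - 10*m)
K(x(15)) + D = (-35 - 100*15) + 5236 = (-35 - 10*150) + 5236 = (-35 - 1500) + 5236 = -1535 + 5236 = 3701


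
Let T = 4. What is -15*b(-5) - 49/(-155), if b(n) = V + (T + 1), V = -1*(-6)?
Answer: -25526/155 ≈ -164.68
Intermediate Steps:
V = 6
b(n) = 11 (b(n) = 6 + (4 + 1) = 6 + 5 = 11)
-15*b(-5) - 49/(-155) = -15*11 - 49/(-155) = -165 - 49*(-1/155) = -165 + 49/155 = -25526/155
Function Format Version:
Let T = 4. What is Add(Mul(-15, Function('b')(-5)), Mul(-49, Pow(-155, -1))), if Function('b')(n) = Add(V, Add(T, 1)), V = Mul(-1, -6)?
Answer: Rational(-25526, 155) ≈ -164.68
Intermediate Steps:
V = 6
Function('b')(n) = 11 (Function('b')(n) = Add(6, Add(4, 1)) = Add(6, 5) = 11)
Add(Mul(-15, Function('b')(-5)), Mul(-49, Pow(-155, -1))) = Add(Mul(-15, 11), Mul(-49, Pow(-155, -1))) = Add(-165, Mul(-49, Rational(-1, 155))) = Add(-165, Rational(49, 155)) = Rational(-25526, 155)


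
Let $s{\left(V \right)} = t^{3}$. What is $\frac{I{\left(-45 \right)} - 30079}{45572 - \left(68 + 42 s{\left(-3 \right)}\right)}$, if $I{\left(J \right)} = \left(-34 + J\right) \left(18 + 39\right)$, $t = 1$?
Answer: $- \frac{17291}{22731} \approx -0.76068$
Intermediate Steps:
$s{\left(V \right)} = 1$ ($s{\left(V \right)} = 1^{3} = 1$)
$I{\left(J \right)} = -1938 + 57 J$ ($I{\left(J \right)} = \left(-34 + J\right) 57 = -1938 + 57 J$)
$\frac{I{\left(-45 \right)} - 30079}{45572 - \left(68 + 42 s{\left(-3 \right)}\right)} = \frac{\left(-1938 + 57 \left(-45\right)\right) - 30079}{45572 - 110} = \frac{\left(-1938 - 2565\right) - 30079}{45572 - 110} = \frac{-4503 - 30079}{45572 - 110} = - \frac{34582}{45462} = \left(-34582\right) \frac{1}{45462} = - \frac{17291}{22731}$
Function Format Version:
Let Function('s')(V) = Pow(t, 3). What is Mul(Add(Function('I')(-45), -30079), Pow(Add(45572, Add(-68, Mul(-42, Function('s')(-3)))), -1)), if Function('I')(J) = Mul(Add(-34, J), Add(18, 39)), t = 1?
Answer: Rational(-17291, 22731) ≈ -0.76068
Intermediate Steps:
Function('s')(V) = 1 (Function('s')(V) = Pow(1, 3) = 1)
Function('I')(J) = Add(-1938, Mul(57, J)) (Function('I')(J) = Mul(Add(-34, J), 57) = Add(-1938, Mul(57, J)))
Mul(Add(Function('I')(-45), -30079), Pow(Add(45572, Add(-68, Mul(-42, Function('s')(-3)))), -1)) = Mul(Add(Add(-1938, Mul(57, -45)), -30079), Pow(Add(45572, Add(-68, Mul(-42, 1))), -1)) = Mul(Add(Add(-1938, -2565), -30079), Pow(Add(45572, Add(-68, -42)), -1)) = Mul(Add(-4503, -30079), Pow(Add(45572, -110), -1)) = Mul(-34582, Pow(45462, -1)) = Mul(-34582, Rational(1, 45462)) = Rational(-17291, 22731)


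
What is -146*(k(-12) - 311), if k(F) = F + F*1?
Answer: 48910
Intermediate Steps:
k(F) = 2*F (k(F) = F + F = 2*F)
-146*(k(-12) - 311) = -146*(2*(-12) - 311) = -146*(-24 - 311) = -146*(-335) = 48910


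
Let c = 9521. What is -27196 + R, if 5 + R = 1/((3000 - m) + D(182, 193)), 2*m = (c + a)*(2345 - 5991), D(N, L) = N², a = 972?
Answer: -521303438462/19164863 ≈ -27201.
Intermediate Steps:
m = -19128739 (m = ((9521 + 972)*(2345 - 5991))/2 = (10493*(-3646))/2 = (½)*(-38257478) = -19128739)
R = -95824314/19164863 (R = -5 + 1/((3000 - 1*(-19128739)) + 182²) = -5 + 1/((3000 + 19128739) + 33124) = -5 + 1/(19131739 + 33124) = -5 + 1/19164863 = -95824314/19164863 ≈ -5.0000)
-27196 + R = -27196 - 95824314/19164863 = -521303438462/19164863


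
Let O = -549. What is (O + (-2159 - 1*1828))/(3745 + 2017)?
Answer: -2268/2881 ≈ -0.78723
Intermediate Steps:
(O + (-2159 - 1*1828))/(3745 + 2017) = (-549 + (-2159 - 1*1828))/(3745 + 2017) = (-549 + (-2159 - 1828))/5762 = (-549 - 3987)*(1/5762) = -4536*1/5762 = -2268/2881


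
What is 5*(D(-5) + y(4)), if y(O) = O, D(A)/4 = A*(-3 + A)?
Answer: 820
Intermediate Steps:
D(A) = 4*A*(-3 + A) (D(A) = 4*(A*(-3 + A)) = 4*A*(-3 + A))
5*(D(-5) + y(4)) = 5*(4*(-5)*(-3 - 5) + 4) = 5*(4*(-5)*(-8) + 4) = 5*(160 + 4) = 5*164 = 820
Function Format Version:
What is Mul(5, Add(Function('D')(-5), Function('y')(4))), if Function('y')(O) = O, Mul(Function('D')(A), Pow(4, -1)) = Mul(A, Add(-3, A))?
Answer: 820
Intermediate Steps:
Function('D')(A) = Mul(4, A, Add(-3, A)) (Function('D')(A) = Mul(4, Mul(A, Add(-3, A))) = Mul(4, A, Add(-3, A)))
Mul(5, Add(Function('D')(-5), Function('y')(4))) = Mul(5, Add(Mul(4, -5, Add(-3, -5)), 4)) = Mul(5, Add(Mul(4, -5, -8), 4)) = Mul(5, Add(160, 4)) = Mul(5, 164) = 820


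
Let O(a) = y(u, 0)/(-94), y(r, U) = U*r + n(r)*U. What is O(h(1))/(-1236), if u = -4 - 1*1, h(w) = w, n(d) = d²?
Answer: 0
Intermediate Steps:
u = -5 (u = -4 - 1 = -5)
y(r, U) = U*r + U*r² (y(r, U) = U*r + r²*U = U*r + U*r²)
O(a) = 0 (O(a) = (0*(-5)*(1 - 5))/(-94) = (0*(-5)*(-4))*(-1/94) = 0*(-1/94) = 0)
O(h(1))/(-1236) = 0/(-1236) = 0*(-1/1236) = 0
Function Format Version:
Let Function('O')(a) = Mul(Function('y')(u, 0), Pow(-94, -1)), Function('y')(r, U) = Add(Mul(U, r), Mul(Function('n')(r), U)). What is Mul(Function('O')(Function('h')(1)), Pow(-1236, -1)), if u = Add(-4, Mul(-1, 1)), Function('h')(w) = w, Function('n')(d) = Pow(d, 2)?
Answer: 0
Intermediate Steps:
u = -5 (u = Add(-4, -1) = -5)
Function('y')(r, U) = Add(Mul(U, r), Mul(U, Pow(r, 2))) (Function('y')(r, U) = Add(Mul(U, r), Mul(Pow(r, 2), U)) = Add(Mul(U, r), Mul(U, Pow(r, 2))))
Function('O')(a) = 0 (Function('O')(a) = Mul(Mul(0, -5, Add(1, -5)), Pow(-94, -1)) = Mul(Mul(0, -5, -4), Rational(-1, 94)) = Mul(0, Rational(-1, 94)) = 0)
Mul(Function('O')(Function('h')(1)), Pow(-1236, -1)) = Mul(0, Pow(-1236, -1)) = Mul(0, Rational(-1, 1236)) = 0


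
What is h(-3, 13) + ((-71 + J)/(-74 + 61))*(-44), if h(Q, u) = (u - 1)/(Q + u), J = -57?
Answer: -28082/65 ≈ -432.03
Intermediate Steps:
h(Q, u) = (-1 + u)/(Q + u)
h(-3, 13) + ((-71 + J)/(-74 + 61))*(-44) = (-1 + 13)/(-3 + 13) + ((-71 - 57)/(-74 + 61))*(-44) = 12/10 - 128/(-13)*(-44) = (⅒)*12 - 128*(-1/13)*(-44) = 6/5 + (128/13)*(-44) = 6/5 - 5632/13 = -28082/65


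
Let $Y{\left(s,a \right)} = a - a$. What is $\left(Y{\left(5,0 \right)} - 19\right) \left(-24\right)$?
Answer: $456$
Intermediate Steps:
$Y{\left(s,a \right)} = 0$
$\left(Y{\left(5,0 \right)} - 19\right) \left(-24\right) = \left(0 - 19\right) \left(-24\right) = \left(-19\right) \left(-24\right) = 456$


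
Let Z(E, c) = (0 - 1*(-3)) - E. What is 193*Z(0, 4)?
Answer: 579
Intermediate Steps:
Z(E, c) = 3 - E (Z(E, c) = (0 + 3) - E = 3 - E)
193*Z(0, 4) = 193*(3 - 1*0) = 193*(3 + 0) = 193*3 = 579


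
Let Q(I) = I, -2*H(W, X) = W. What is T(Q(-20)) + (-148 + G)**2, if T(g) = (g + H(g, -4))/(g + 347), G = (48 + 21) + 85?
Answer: 11762/327 ≈ 35.969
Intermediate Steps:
H(W, X) = -W/2
G = 154 (G = 69 + 85 = 154)
T(g) = g/(2*(347 + g)) (T(g) = (g - g/2)/(g + 347) = (g/2)/(347 + g) = g/(2*(347 + g)))
T(Q(-20)) + (-148 + G)**2 = (1/2)*(-20)/(347 - 20) + (-148 + 154)**2 = (1/2)*(-20)/327 + 6**2 = (1/2)*(-20)*(1/327) + 36 = -10/327 + 36 = 11762/327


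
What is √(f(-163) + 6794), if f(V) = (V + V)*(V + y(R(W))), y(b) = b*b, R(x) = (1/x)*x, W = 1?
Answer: √59606 ≈ 244.14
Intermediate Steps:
R(x) = 1 (R(x) = x/x = 1)
y(b) = b²
f(V) = 2*V*(1 + V) (f(V) = (V + V)*(V + 1²) = (2*V)*(V + 1) = (2*V)*(1 + V) = 2*V*(1 + V))
√(f(-163) + 6794) = √(2*(-163)*(1 - 163) + 6794) = √(2*(-163)*(-162) + 6794) = √(52812 + 6794) = √59606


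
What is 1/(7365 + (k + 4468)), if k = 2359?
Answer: 1/14192 ≈ 7.0462e-5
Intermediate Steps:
1/(7365 + (k + 4468)) = 1/(7365 + (2359 + 4468)) = 1/(7365 + 6827) = 1/14192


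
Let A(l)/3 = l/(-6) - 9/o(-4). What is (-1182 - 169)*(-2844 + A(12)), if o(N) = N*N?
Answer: 61642077/16 ≈ 3.8526e+6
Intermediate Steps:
o(N) = N²
A(l) = -27/16 - l/2 (A(l) = 3*(l/(-6) - 9/((-4)²)) = 3*(l*(-⅙) - 9/16) = 3*(-l/6 - 9*1/16) = 3*(-l/6 - 9/16) = 3*(-9/16 - l/6) = -27/16 - l/2)
(-1182 - 169)*(-2844 + A(12)) = (-1182 - 169)*(-2844 + (-27/16 - ½*12)) = -1351*(-2844 + (-27/16 - 6)) = -1351*(-2844 - 123/16) = -1351*(-45627/16) = 61642077/16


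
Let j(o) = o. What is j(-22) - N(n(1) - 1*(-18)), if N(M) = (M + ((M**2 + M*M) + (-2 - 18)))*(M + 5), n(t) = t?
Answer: -17326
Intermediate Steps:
N(M) = (5 + M)*(-20 + M + 2*M**2) (N(M) = (M + ((M**2 + M**2) - 20))*(5 + M) = (M + (2*M**2 - 20))*(5 + M) = (M + (-20 + 2*M**2))*(5 + M) = (-20 + M + 2*M**2)*(5 + M) = (5 + M)*(-20 + M + 2*M**2))
j(-22) - N(n(1) - 1*(-18)) = -22 - (-100 - 15*(1 - 1*(-18)) + 2*(1 - 1*(-18))**3 + 11*(1 - 1*(-18))**2) = -22 - (-100 - 15*(1 + 18) + 2*(1 + 18)**3 + 11*(1 + 18)**2) = -22 - (-100 - 15*19 + 2*19**3 + 11*19**2) = -22 - (-100 - 285 + 2*6859 + 11*361) = -22 - (-100 - 285 + 13718 + 3971) = -22 - 1*17304 = -22 - 17304 = -17326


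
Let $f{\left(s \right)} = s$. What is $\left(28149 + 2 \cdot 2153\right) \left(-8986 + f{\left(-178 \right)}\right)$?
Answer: $-297417620$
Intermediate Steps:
$\left(28149 + 2 \cdot 2153\right) \left(-8986 + f{\left(-178 \right)}\right) = \left(28149 + 2 \cdot 2153\right) \left(-8986 - 178\right) = \left(28149 + 4306\right) \left(-9164\right) = 32455 \left(-9164\right) = -297417620$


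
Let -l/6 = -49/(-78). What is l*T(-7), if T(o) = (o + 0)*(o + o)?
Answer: -4802/13 ≈ -369.38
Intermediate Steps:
T(o) = 2*o² (T(o) = o*(2*o) = 2*o²)
l = -49/13 (l = -(-294)/(-78) = -(-294)*(-1)/78 = -6*49/78 = -49/13 ≈ -3.7692)
l*T(-7) = -98*(-7)²/13 = -98*49/13 = -49/13*98 = -4802/13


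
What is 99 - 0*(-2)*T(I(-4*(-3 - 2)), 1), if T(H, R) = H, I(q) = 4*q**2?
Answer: 99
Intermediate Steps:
99 - 0*(-2)*T(I(-4*(-3 - 2)), 1) = 99 - 0*(-2)*4*(-4*(-3 - 2))**2 = 99 - 0*4*(-4*(-5))**2 = 99 - 0*4*20**2 = 99 - 0*4*400 = 99 - 0*1600 = 99 - 1*0 = 99 + 0 = 99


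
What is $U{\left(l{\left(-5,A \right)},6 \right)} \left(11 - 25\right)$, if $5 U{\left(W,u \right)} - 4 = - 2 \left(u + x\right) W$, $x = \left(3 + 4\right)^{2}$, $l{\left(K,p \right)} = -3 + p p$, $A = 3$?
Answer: $\frac{9184}{5} \approx 1836.8$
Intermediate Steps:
$l{\left(K,p \right)} = -3 + p^{2}$
$x = 49$ ($x = 7^{2} = 49$)
$U{\left(W,u \right)} = \frac{4}{5} + \frac{W \left(-98 - 2 u\right)}{5}$ ($U{\left(W,u \right)} = \frac{4}{5} + \frac{- 2 \left(u + 49\right) W}{5} = \frac{4}{5} + \frac{- 2 \left(49 + u\right) W}{5} = \frac{4}{5} + \frac{\left(-98 - 2 u\right) W}{5} = \frac{4}{5} + \frac{W \left(-98 - 2 u\right)}{5}$)
$U{\left(l{\left(-5,A \right)},6 \right)} \left(11 - 25\right) = \left(\frac{4}{5} - \frac{98 \left(-3 + 3^{2}\right)}{5} - \frac{2}{5} \left(-3 + 3^{2}\right) 6\right) \left(11 - 25\right) = \left(\frac{4}{5} - \frac{98 \left(-3 + 9\right)}{5} - \frac{2}{5} \left(-3 + 9\right) 6\right) \left(-14\right) = \left(\frac{4}{5} - \frac{588}{5} - \frac{12}{5} \cdot 6\right) \left(-14\right) = \left(\frac{4}{5} - \frac{588}{5} - \frac{72}{5}\right) \left(-14\right) = \left(- \frac{656}{5}\right) \left(-14\right) = \frac{9184}{5}$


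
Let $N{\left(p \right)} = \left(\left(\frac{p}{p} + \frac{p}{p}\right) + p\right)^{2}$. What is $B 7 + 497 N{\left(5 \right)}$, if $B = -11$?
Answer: $24276$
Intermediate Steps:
$N{\left(p \right)} = \left(2 + p\right)^{2}$ ($N{\left(p \right)} = \left(\left(1 + 1\right) + p\right)^{2} = \left(2 + p\right)^{2}$)
$B 7 + 497 N{\left(5 \right)} = \left(-11\right) 7 + 497 \left(2 + 5\right)^{2} = -77 + 497 \cdot 7^{2} = -77 + 497 \cdot 49 = -77 + 24353 = 24276$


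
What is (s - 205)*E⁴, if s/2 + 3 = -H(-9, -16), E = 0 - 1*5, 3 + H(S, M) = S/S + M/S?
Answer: -1184375/9 ≈ -1.3160e+5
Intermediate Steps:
H(S, M) = -2 + M/S (H(S, M) = -3 + (S/S + M/S) = -3 + (1 + M/S) = -2 + M/S)
E = -5 (E = 0 - 5 = -5)
s = -50/9 (s = -6 + 2*(-(-2 - 16/(-9))) = -6 + 2*(-(-2 - 16*(-⅑))) = -6 + 2*(-(-2 + 16/9)) = -6 + 2*(-1*(-2/9)) = -6 + 2*(2/9) = -6 + 4/9 = -50/9 ≈ -5.5556)
(s - 205)*E⁴ = (-50/9 - 205)*(-5)⁴ = -1895/9*625 = -1184375/9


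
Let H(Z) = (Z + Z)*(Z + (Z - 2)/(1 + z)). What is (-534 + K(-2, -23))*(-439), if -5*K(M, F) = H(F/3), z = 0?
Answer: 11599258/45 ≈ 2.5776e+5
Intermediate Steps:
H(Z) = 2*Z*(-2 + 2*Z) (H(Z) = (Z + Z)*(Z + (Z - 2)/(1 + 0)) = (2*Z)*(Z + (-2 + Z)/1) = (2*Z)*(Z + (-2 + Z)*1) = (2*Z)*(Z + (-2 + Z)) = (2*Z)*(-2 + 2*Z) = 2*Z*(-2 + 2*Z))
K(M, F) = -4*F*(-1 + F/3)/15 (K(M, F) = -4*F/3*(-1 + F/3)/5 = -4*F*(-1 + F/3)/15)
(-534 + K(-2, -23))*(-439) = (-534 + (4/45)*(-23)*(3 - 1*(-23)))*(-439) = (-534 + (4/45)*(-23)*(3 + 23))*(-439) = (-534 + (4/45)*(-23)*26)*(-439) = (-534 - 2392/45)*(-439) = -26422/45*(-439) = 11599258/45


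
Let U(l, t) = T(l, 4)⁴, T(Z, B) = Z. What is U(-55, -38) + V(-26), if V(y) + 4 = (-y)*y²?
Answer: 9168197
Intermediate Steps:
V(y) = -4 - y³ (V(y) = -4 + (-y)*y² = -4 - y³)
U(l, t) = l⁴
U(-55, -38) + V(-26) = (-55)⁴ + (-4 - 1*(-26)³) = 9150625 + (-4 - 1*(-17576)) = 9150625 + (-4 + 17576) = 9150625 + 17572 = 9168197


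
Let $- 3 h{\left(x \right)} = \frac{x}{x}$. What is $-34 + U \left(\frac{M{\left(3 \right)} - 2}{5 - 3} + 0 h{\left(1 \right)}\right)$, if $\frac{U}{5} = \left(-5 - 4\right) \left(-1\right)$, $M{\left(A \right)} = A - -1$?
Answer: $11$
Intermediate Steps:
$h{\left(x \right)} = - \frac{1}{3}$ ($h{\left(x \right)} = - \frac{x \frac{1}{x}}{3} = \left(- \frac{1}{3}\right) 1 = - \frac{1}{3}$)
$M{\left(A \right)} = 1 + A$ ($M{\left(A \right)} = A + 1 = 1 + A$)
$U = 45$ ($U = 5 \left(-5 - 4\right) \left(-1\right) = 5 \left(\left(-9\right) \left(-1\right)\right) = 5 \cdot 9 = 45$)
$-34 + U \left(\frac{M{\left(3 \right)} - 2}{5 - 3} + 0 h{\left(1 \right)}\right) = -34 + 45 \left(\frac{\left(1 + 3\right) - 2}{5 - 3} + 0 \left(- \frac{1}{3}\right)\right) = -34 + 45 \left(\frac{4 - 2}{2} + 0\right) = -34 + 45 \left(2 \cdot \frac{1}{2} + 0\right) = -34 + 45 \left(1 + 0\right) = -34 + 45 \cdot 1 = -34 + 45 = 11$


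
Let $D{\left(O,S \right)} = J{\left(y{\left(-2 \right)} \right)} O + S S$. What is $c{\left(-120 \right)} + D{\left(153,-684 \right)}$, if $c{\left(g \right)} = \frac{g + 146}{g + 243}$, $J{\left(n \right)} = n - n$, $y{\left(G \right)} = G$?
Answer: $\frac{57546314}{123} \approx 4.6786 \cdot 10^{5}$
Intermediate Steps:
$J{\left(n \right)} = 0$
$D{\left(O,S \right)} = S^{2}$ ($D{\left(O,S \right)} = 0 O + S S = 0 + S^{2} = S^{2}$)
$c{\left(g \right)} = \frac{146 + g}{243 + g}$
$c{\left(-120 \right)} + D{\left(153,-684 \right)} = \frac{146 - 120}{243 - 120} + \left(-684\right)^{2} = \frac{1}{123} \cdot 26 + 467856 = \frac{26}{123} + 467856 = \frac{57546314}{123}$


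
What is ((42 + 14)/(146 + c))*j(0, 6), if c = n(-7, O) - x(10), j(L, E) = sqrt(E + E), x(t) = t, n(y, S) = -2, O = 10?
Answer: 56*sqrt(3)/67 ≈ 1.4477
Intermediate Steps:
j(L, E) = sqrt(2)*sqrt(E) (j(L, E) = sqrt(2*E) = sqrt(2)*sqrt(E))
c = -12 (c = -2 - 1*10 = -2 - 10 = -12)
((42 + 14)/(146 + c))*j(0, 6) = ((42 + 14)/(146 - 12))*(sqrt(2)*sqrt(6)) = (56/134)*(2*sqrt(3)) = (56*(1/134))*(2*sqrt(3)) = 28*(2*sqrt(3))/67 = 56*sqrt(3)/67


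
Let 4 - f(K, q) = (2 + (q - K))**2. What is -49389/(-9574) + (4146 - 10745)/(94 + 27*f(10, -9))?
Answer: 438584615/72771974 ≈ 6.0268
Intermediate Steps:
f(K, q) = 4 - (2 + q - K)**2 (f(K, q) = 4 - (2 + (q - K))**2 = 4 - (2 + q - K)**2)
-49389/(-9574) + (4146 - 10745)/(94 + 27*f(10, -9)) = -49389/(-9574) + (4146 - 10745)/(94 + 27*(4 - (2 - 9 - 1*10)**2)) = -49389*(-1/9574) - 6599/(94 + 27*(4 - (2 - 9 - 10)**2)) = 49389/9574 - 6599/(94 + 27*(4 - 1*(-17)**2)) = 49389/9574 - 6599/(94 + 27*(4 - 1*289)) = 49389/9574 - 6599/(94 + 27*(4 - 289)) = 49389/9574 - 6599/(94 + 27*(-285)) = 49389/9574 - 6599/(94 - 7695) = 49389/9574 - 6599/(-7601) = 49389/9574 - 6599*(-1/7601) = 49389/9574 + 6599/7601 = 438584615/72771974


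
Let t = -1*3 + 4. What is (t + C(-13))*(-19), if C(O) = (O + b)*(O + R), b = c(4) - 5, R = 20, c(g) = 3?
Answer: 1976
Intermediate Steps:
b = -2 (b = 3 - 5 = -2)
t = 1 (t = -3 + 4 = 1)
C(O) = (-2 + O)*(20 + O) (C(O) = (O - 2)*(O + 20) = (-2 + O)*(20 + O))
(t + C(-13))*(-19) = (1 + (-40 + (-13)² + 18*(-13)))*(-19) = (1 + (-40 + 169 - 234))*(-19) = (1 - 105)*(-19) = -104*(-19) = 1976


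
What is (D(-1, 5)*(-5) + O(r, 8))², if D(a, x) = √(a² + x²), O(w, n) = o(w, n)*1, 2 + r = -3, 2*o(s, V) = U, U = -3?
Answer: 2609/4 + 15*√26 ≈ 728.74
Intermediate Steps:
o(s, V) = -3/2 (o(s, V) = (½)*(-3) = -3/2)
r = -5 (r = -2 - 3 = -5)
O(w, n) = -3/2 (O(w, n) = -3/2*1 = -3/2)
(D(-1, 5)*(-5) + O(r, 8))² = (√((-1)² + 5²)*(-5) - 3/2)² = (√(1 + 25)*(-5) - 3/2)² = (√26*(-5) - 3/2)² = (-5*√26 - 3/2)² = (-3/2 - 5*√26)²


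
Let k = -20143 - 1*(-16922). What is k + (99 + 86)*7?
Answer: -1926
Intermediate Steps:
k = -3221 (k = -20143 + 16922 = -3221)
k + (99 + 86)*7 = -3221 + (99 + 86)*7 = -3221 + 185*7 = -3221 + 1295 = -1926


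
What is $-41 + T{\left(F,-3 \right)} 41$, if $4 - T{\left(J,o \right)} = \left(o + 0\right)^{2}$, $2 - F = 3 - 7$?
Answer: $-246$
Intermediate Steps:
$F = 6$ ($F = 2 - \left(3 - 7\right) = 2 - -4 = 2 + 4 = 6$)
$T{\left(J,o \right)} = 4 - o^{2}$ ($T{\left(J,o \right)} = 4 - \left(o + 0\right)^{2} = 4 - o^{2}$)
$-41 + T{\left(F,-3 \right)} 41 = -41 + \left(4 - \left(-3\right)^{2}\right) 41 = -41 + \left(4 - 9\right) 41 = -41 - 205 = -246$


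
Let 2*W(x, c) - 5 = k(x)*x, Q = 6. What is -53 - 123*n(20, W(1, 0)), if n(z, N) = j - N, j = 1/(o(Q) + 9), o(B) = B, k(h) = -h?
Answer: 924/5 ≈ 184.80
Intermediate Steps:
W(x, c) = 5/2 - x²/2 (W(x, c) = 5/2 + ((-x)*x)/2 = 5/2 + (-x²)/2 = 5/2 - x²/2)
j = 1/15 (j = 1/(6 + 9) = 1/15 ≈ 0.066667)
n(z, N) = 1/15 - N
-53 - 123*n(20, W(1, 0)) = -53 - 123*(1/15 - (5/2 - ½*1²)) = -53 - 123*(1/15 - (5/2 - ½*1)) = -53 - 123*(1/15 - (5/2 - ½)) = -53 - 123*(1/15 - 1*2) = -53 - 123*(1/15 - 2) = -53 - 123*(-29/15) = -53 + 1189/5 = 924/5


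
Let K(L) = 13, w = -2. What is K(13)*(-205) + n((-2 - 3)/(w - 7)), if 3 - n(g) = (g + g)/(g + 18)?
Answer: -444564/167 ≈ -2662.1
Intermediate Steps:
n(g) = 3 - 2*g/(18 + g) (n(g) = 3 - (g + g)/(g + 18) = 3 - 2*g/(18 + g))
K(13)*(-205) + n((-2 - 3)/(w - 7)) = 13*(-205) + (54 + (-2 - 3)/(-2 - 7))/(18 + (-2 - 3)/(-2 - 7)) = -2665 + (54 - 5/(-9))/(18 - 5/(-9)) = -2665 + (54 - 5*(-⅑))/(18 - 5*(-⅑)) = -2665 + (54 + 5/9)/(18 + 5/9) = -2665 + (491/9)/(167/9) = -2665 + (9/167)*(491/9) = -2665 + 491/167 = -444564/167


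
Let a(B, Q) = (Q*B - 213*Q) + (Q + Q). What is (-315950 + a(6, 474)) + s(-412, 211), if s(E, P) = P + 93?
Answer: -412816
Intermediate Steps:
s(E, P) = 93 + P
a(B, Q) = -211*Q + B*Q (a(B, Q) = (B*Q - 213*Q) + 2*Q = (-213*Q + B*Q) + 2*Q = -211*Q + B*Q)
(-315950 + a(6, 474)) + s(-412, 211) = (-315950 + 474*(-211 + 6)) + (93 + 211) = (-315950 + 474*(-205)) + 304 = (-315950 - 97170) + 304 = -413120 + 304 = -412816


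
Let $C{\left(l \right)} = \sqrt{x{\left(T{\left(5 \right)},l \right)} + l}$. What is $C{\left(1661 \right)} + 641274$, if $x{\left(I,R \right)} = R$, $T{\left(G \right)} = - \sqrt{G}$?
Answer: $641274 + \sqrt{3322} \approx 6.4133 \cdot 10^{5}$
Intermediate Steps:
$C{\left(l \right)} = \sqrt{2} \sqrt{l}$ ($C{\left(l \right)} = \sqrt{l + l} = \sqrt{2 l} = \sqrt{2} \sqrt{l}$)
$C{\left(1661 \right)} + 641274 = \sqrt{2} \sqrt{1661} + 641274 = \sqrt{3322} + 641274 = 641274 + \sqrt{3322}$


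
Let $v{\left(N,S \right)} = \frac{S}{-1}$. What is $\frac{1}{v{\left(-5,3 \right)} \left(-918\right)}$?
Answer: $\frac{1}{2754} \approx 0.00036311$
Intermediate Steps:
$v{\left(N,S \right)} = - S$ ($v{\left(N,S \right)} = S \left(-1\right) = - S$)
$\frac{1}{v{\left(-5,3 \right)} \left(-918\right)} = \frac{1}{\left(-1\right) 3 \left(-918\right)} = \frac{1}{\left(-3\right) \left(-918\right)} = \frac{1}{2754}$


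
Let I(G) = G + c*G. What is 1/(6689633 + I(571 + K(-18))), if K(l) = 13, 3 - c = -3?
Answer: 1/6693721 ≈ 1.4939e-7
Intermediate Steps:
c = 6 (c = 3 - 1*(-3) = 3 + 3 = 6)
I(G) = 7*G (I(G) = G + 6*G = 7*G)
1/(6689633 + I(571 + K(-18))) = 1/(6689633 + 7*(571 + 13)) = 1/(6689633 + 7*584) = 1/(6689633 + 4088) = 1/6693721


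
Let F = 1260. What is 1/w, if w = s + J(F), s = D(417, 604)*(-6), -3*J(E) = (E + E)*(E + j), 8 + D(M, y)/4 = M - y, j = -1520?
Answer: 1/223080 ≈ 4.4827e-6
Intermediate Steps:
D(M, y) = -32 - 4*y + 4*M (D(M, y) = -32 + 4*(M - y) = -32 + (-4*y + 4*M) = -32 - 4*y + 4*M)
J(E) = -2*E*(-1520 + E)/3 (J(E) = -(E + E)*(E - 1520)/3 = -2*E*(-1520 + E)/3)
s = 4680 (s = (-32 - 4*604 + 4*417)*(-6) = (-32 - 2416 + 1668)*(-6) = -780*(-6) = 4680)
w = 223080 (w = 4680 + (2/3)*1260*(1520 - 1*1260) = 4680 + (2/3)*1260*(1520 - 1260) = 4680 + (2/3)*1260*260 = 4680 + 218400 = 223080)
1/w = 1/223080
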